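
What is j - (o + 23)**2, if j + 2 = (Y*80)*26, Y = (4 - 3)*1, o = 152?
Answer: -28547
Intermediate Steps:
Y = 1 (Y = 1*1 = 1)
j = 2078 (j = -2 + (1*80)*26 = -2 + 80*26 = -2 + 2080 = 2078)
j - (o + 23)**2 = 2078 - (152 + 23)**2 = 2078 - 1*175**2 = 2078 - 1*30625 = 2078 - 30625 = -28547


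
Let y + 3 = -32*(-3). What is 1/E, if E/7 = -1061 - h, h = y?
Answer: -1/8078 ≈ -0.00012379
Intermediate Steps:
y = 93 (y = -3 - 32*(-3) = -3 + 96 = 93)
h = 93
E = -8078 (E = 7*(-1061 - 1*93) = 7*(-1061 - 93) = 7*(-1154) = -8078)
1/E = 1/(-8078) = -1/8078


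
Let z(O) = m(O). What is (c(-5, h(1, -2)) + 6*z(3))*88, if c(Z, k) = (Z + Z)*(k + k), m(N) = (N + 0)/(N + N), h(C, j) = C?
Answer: -1496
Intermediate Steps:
m(N) = ½ (m(N) = N/((2*N)) = N*(1/(2*N)) = ½)
z(O) = ½
c(Z, k) = 4*Z*k (c(Z, k) = (2*Z)*(2*k) = 4*Z*k)
(c(-5, h(1, -2)) + 6*z(3))*88 = (4*(-5)*1 + 6*(½))*88 = (-20 + 3)*88 = -17*88 = -1496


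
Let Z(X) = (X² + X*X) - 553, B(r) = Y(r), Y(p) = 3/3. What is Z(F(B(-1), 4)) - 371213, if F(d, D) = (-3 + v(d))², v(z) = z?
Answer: -371734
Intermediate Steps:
Y(p) = 1 (Y(p) = 3*(⅓) = 1)
B(r) = 1
F(d, D) = (-3 + d)²
Z(X) = -553 + 2*X² (Z(X) = (X² + X²) - 553 = 2*X² - 553 = -553 + 2*X²)
Z(F(B(-1), 4)) - 371213 = (-553 + 2*((-3 + 1)²)²) - 371213 = (-553 + 2*((-2)²)²) - 371213 = (-553 + 2*4²) - 371213 = (-553 + 2*16) - 371213 = (-553 + 32) - 371213 = -521 - 371213 = -371734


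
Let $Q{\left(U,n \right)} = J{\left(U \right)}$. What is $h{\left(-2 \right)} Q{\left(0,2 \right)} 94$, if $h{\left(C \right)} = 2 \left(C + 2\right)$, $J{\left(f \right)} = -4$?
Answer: $0$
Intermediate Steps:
$Q{\left(U,n \right)} = -4$
$h{\left(C \right)} = 4 + 2 C$ ($h{\left(C \right)} = 2 \left(2 + C\right) = 4 + 2 C$)
$h{\left(-2 \right)} Q{\left(0,2 \right)} 94 = \left(4 + 2 \left(-2\right)\right) \left(-4\right) 94 = \left(4 - 4\right) \left(-4\right) 94 = 0 \left(-4\right) 94 = 0 \cdot 94 = 0$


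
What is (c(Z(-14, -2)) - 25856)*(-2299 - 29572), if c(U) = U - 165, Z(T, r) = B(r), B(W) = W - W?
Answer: 829315291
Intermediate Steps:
B(W) = 0
Z(T, r) = 0
c(U) = -165 + U
(c(Z(-14, -2)) - 25856)*(-2299 - 29572) = ((-165 + 0) - 25856)*(-2299 - 29572) = (-165 - 25856)*(-31871) = -26021*(-31871) = 829315291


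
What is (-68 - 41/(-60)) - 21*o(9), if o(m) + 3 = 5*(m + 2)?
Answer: -69559/60 ≈ -1159.3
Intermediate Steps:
o(m) = 7 + 5*m (o(m) = -3 + 5*(m + 2) = -3 + 5*(2 + m) = -3 + (10 + 5*m) = 7 + 5*m)
(-68 - 41/(-60)) - 21*o(9) = (-68 - 41/(-60)) - 21*(7 + 5*9) = (-68 - 41*(-1)/60) - 21*(7 + 45) = (-68 - 1*(-41/60)) - 21*52 = (-68 + 41/60) - 1092 = -4039/60 - 1092 = -69559/60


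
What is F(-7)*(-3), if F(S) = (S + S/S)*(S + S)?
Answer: -252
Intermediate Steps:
F(S) = 2*S*(1 + S) (F(S) = (S + 1)*(2*S) = (1 + S)*(2*S) = 2*S*(1 + S))
F(-7)*(-3) = (2*(-7)*(1 - 7))*(-3) = (2*(-7)*(-6))*(-3) = 84*(-3) = -252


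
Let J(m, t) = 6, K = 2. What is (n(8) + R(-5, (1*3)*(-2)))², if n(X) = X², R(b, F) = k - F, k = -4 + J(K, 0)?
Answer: 5184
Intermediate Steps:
k = 2 (k = -4 + 6 = 2)
R(b, F) = 2 - F
(n(8) + R(-5, (1*3)*(-2)))² = (8² + (2 - 1*3*(-2)))² = (64 + (2 - 3*(-2)))² = (64 + (2 - 1*(-6)))² = (64 + (2 + 6))² = (64 + 8)² = 72² = 5184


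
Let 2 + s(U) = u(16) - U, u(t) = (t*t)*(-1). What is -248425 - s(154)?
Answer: -248013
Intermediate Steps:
u(t) = -t**2 (u(t) = t**2*(-1) = -t**2)
s(U) = -258 - U (s(U) = -2 + (-1*16**2 - U) = -2 + (-1*256 - U) = -2 + (-256 - U) = -258 - U)
-248425 - s(154) = -248425 - (-258 - 1*154) = -248425 - (-258 - 154) = -248425 - 1*(-412) = -248425 + 412 = -248013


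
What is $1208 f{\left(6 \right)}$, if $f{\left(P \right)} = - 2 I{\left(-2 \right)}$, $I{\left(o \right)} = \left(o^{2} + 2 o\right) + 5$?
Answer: $-12080$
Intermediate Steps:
$I{\left(o \right)} = 5 + o^{2} + 2 o$
$f{\left(P \right)} = -10$ ($f{\left(P \right)} = - 2 \left(5 + \left(-2\right)^{2} + 2 \left(-2\right)\right) = - 2 \left(5 + 4 - 4\right) = \left(-2\right) 5 = -10$)
$1208 f{\left(6 \right)} = 1208 \left(-10\right) = -12080$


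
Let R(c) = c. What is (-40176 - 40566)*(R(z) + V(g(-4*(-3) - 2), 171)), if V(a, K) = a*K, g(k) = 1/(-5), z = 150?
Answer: -46749618/5 ≈ -9.3499e+6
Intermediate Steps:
g(k) = -⅕
V(a, K) = K*a
(-40176 - 40566)*(R(z) + V(g(-4*(-3) - 2), 171)) = (-40176 - 40566)*(150 + 171*(-⅕)) = -80742*(150 - 171/5) = -80742*579/5 = -46749618/5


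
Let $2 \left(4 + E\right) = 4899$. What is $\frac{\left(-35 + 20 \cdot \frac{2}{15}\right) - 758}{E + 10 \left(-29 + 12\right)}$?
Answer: $- \frac{4742}{13653} \approx -0.34732$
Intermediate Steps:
$E = \frac{4891}{2}$ ($E = -4 + \frac{1}{2} \cdot 4899 = -4 + \frac{4899}{2} = \frac{4891}{2} \approx 2445.5$)
$\frac{\left(-35 + 20 \cdot \frac{2}{15}\right) - 758}{E + 10 \left(-29 + 12\right)} = \frac{\left(-35 + 20 \cdot \frac{2}{15}\right) - 758}{\frac{4891}{2} + 10 \left(-29 + 12\right)} = \frac{\left(-35 + 20 \cdot 2 \cdot \frac{1}{15}\right) - 758}{\frac{4891}{2} + 10 \left(-17\right)} = \frac{\left(-35 + 20 \cdot \frac{2}{15}\right) - 758}{\frac{4891}{2} - 170} = \frac{\left(-35 + \frac{8}{3}\right) - 758}{\frac{4551}{2}} = \left(- \frac{97}{3} - 758\right) \frac{2}{4551} = \left(- \frac{2371}{3}\right) \frac{2}{4551} = - \frac{4742}{13653}$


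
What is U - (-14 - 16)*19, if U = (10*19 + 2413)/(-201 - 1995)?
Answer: 1249117/2196 ≈ 568.81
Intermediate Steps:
U = -2603/2196 (U = (190 + 2413)/(-2196) = 2603*(-1/2196) = -2603/2196 ≈ -1.1853)
U - (-14 - 16)*19 = -2603/2196 - (-14 - 16)*19 = -2603/2196 - (-30)*19 = -2603/2196 - 1*(-570) = -2603/2196 + 570 = 1249117/2196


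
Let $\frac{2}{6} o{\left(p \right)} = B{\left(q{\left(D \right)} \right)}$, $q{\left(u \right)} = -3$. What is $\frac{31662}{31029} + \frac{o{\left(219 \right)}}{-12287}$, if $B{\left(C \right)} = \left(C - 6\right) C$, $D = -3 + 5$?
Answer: $\frac{128839215}{127084441} \approx 1.0138$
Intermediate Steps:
$D = 2$
$B{\left(C \right)} = C \left(-6 + C\right)$ ($B{\left(C \right)} = \left(-6 + C\right) C = C \left(-6 + C\right)$)
$o{\left(p \right)} = 81$ ($o{\left(p \right)} = 3 \left(- 3 \left(-6 - 3\right)\right) = 3 \left(\left(-3\right) \left(-9\right)\right) = 3 \cdot 27 = 81$)
$\frac{31662}{31029} + \frac{o{\left(219 \right)}}{-12287} = \frac{31662}{31029} + \frac{81}{-12287} = 31662 \cdot \frac{1}{31029} + 81 \left(- \frac{1}{12287}\right) = \frac{10554}{10343} - \frac{81}{12287} = \frac{128839215}{127084441}$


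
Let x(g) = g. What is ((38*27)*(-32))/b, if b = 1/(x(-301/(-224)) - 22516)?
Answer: 739201194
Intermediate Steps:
b = -32/720469 (b = 1/(-301/(-224) - 22516) = 1/(-301*(-1/224) - 22516) = 1/(43/32 - 22516) = 1/(-720469/32) = -32/720469 ≈ -4.4416e-5)
((38*27)*(-32))/b = ((38*27)*(-32))/(-32/720469) = (1026*(-32))*(-720469/32) = -32832*(-720469/32) = 739201194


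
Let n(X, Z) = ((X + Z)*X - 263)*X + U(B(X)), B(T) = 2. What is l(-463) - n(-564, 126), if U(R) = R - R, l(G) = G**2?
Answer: 139392085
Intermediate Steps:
U(R) = 0
n(X, Z) = X*(-263 + X*(X + Z)) (n(X, Z) = ((X + Z)*X - 263)*X + 0 = (X*(X + Z) - 263)*X + 0 = (-263 + X*(X + Z))*X + 0 = X*(-263 + X*(X + Z)) + 0 = X*(-263 + X*(X + Z)))
l(-463) - n(-564, 126) = (-463)**2 - (-564)*(-263 + (-564)**2 - 564*126) = 214369 - (-564)*(-263 + 318096 - 71064) = 214369 - (-564)*246769 = 214369 - 1*(-139177716) = 214369 + 139177716 = 139392085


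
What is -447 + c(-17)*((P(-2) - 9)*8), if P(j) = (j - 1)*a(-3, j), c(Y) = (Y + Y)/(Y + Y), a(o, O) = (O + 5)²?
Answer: -735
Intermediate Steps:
a(o, O) = (5 + O)²
c(Y) = 1 (c(Y) = (2*Y)/((2*Y)) = (2*Y)*(1/(2*Y)) = 1)
P(j) = (5 + j)²*(-1 + j) (P(j) = (j - 1)*(5 + j)² = (-1 + j)*(5 + j)² = (5 + j)²*(-1 + j))
-447 + c(-17)*((P(-2) - 9)*8) = -447 + 1*(((5 - 2)²*(-1 - 2) - 9)*8) = -447 + 1*((3²*(-3) - 9)*8) = -447 + 1*((9*(-3) - 9)*8) = -447 + 1*((-27 - 9)*8) = -447 + 1*(-36*8) = -447 + 1*(-288) = -447 - 288 = -735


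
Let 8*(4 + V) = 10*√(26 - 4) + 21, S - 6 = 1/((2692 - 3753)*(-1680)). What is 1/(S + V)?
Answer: -14694713428080/41254393571159 + 3971543688000*√22/41254393571159 ≈ 0.095347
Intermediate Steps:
S = 10694881/1782480 (S = 6 + 1/((2692 - 3753)*(-1680)) = 6 - 1/1680/(-1061) = 6 - 1/1061*(-1/1680) = 6 + 1/1782480 = 10694881/1782480 ≈ 6.0000)
V = -11/8 + 5*√22/4 (V = -4 + (10*√(26 - 4) + 21)/8 = -4 + (10*√22 + 21)/8 = -4 + (21 + 10*√22)/8 = -4 + (21/8 + 5*√22/4) = -11/8 + 5*√22/4 ≈ 4.4880)
1/(S + V) = 1/(10694881/1782480 + (-11/8 + 5*√22/4)) = 1/(8243971/1782480 + 5*√22/4)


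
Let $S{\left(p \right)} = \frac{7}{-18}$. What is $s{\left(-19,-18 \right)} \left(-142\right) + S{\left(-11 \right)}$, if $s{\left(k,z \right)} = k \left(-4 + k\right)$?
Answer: $- \frac{1116979}{18} \approx -62054.0$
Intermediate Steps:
$S{\left(p \right)} = - \frac{7}{18}$ ($S{\left(p \right)} = 7 \left(- \frac{1}{18}\right) = - \frac{7}{18}$)
$s{\left(-19,-18 \right)} \left(-142\right) + S{\left(-11 \right)} = - 19 \left(-4 - 19\right) \left(-142\right) - \frac{7}{18} = \left(-19\right) \left(-23\right) \left(-142\right) - \frac{7}{18} = 437 \left(-142\right) - \frac{7}{18} = -62054 - \frac{7}{18} = - \frac{1116979}{18}$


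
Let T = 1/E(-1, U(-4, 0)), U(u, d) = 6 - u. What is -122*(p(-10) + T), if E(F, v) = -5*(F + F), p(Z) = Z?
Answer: 6039/5 ≈ 1207.8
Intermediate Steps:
E(F, v) = -10*F
T = ⅒ (T = 1/(-10*(-1)) = 1/10 = ⅒ ≈ 0.10000)
-122*(p(-10) + T) = -122*(-10 + ⅒) = -122*(-99/10) = 6039/5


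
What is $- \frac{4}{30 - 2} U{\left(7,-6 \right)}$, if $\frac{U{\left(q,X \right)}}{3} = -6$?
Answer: $\frac{18}{7} \approx 2.5714$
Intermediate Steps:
$U{\left(q,X \right)} = -18$ ($U{\left(q,X \right)} = 3 \left(-6\right) = -18$)
$- \frac{4}{30 - 2} U{\left(7,-6 \right)} = - \frac{4}{30 - 2} \left(-18\right) = - \frac{4}{28} \left(-18\right) = \left(-4\right) \frac{1}{28} \left(-18\right) = \left(- \frac{1}{7}\right) \left(-18\right) = \frac{18}{7}$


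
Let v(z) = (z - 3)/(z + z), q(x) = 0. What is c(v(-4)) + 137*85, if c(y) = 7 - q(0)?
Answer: 11652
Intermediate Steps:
v(z) = (-3 + z)/(2*z) (v(z) = (-3 + z)/((2*z)) = (-3 + z)*(1/(2*z)) = (-3 + z)/(2*z))
c(y) = 7 (c(y) = 7 - 1*0 = 7 + 0 = 7)
c(v(-4)) + 137*85 = 7 + 137*85 = 7 + 11645 = 11652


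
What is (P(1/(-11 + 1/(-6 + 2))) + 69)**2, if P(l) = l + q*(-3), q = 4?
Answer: 6558721/2025 ≈ 3238.9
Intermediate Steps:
P(l) = -12 + l (P(l) = l + 4*(-3) = l - 12 = -12 + l)
(P(1/(-11 + 1/(-6 + 2))) + 69)**2 = ((-12 + 1/(-11 + 1/(-6 + 2))) + 69)**2 = ((-12 + 1/(-11 + 1/(-4))) + 69)**2 = ((-12 + 1/(-11 - 1/4)) + 69)**2 = ((-12 + 1/(-45/4)) + 69)**2 = ((-12 - 4/45) + 69)**2 = (-544/45 + 69)**2 = (2561/45)**2 = 6558721/2025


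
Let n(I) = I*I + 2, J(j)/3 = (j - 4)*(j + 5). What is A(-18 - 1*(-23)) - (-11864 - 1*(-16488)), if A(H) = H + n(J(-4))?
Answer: -4041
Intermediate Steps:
J(j) = 3*(-4 + j)*(5 + j) (J(j) = 3*((j - 4)*(j + 5)) = 3*((-4 + j)*(5 + j)) = 3*(-4 + j)*(5 + j))
n(I) = 2 + I² (n(I) = I² + 2 = 2 + I²)
A(H) = 578 + H (A(H) = H + (2 + (-60 + 3*(-4) + 3*(-4)²)²) = H + (2 + (-60 - 12 + 3*16)²) = H + (2 + (-60 - 12 + 48)²) = H + (2 + (-24)²) = H + (2 + 576) = H + 578 = 578 + H)
A(-18 - 1*(-23)) - (-11864 - 1*(-16488)) = (578 + (-18 - 1*(-23))) - (-11864 - 1*(-16488)) = (578 + (-18 + 23)) - (-11864 + 16488) = (578 + 5) - 1*4624 = 583 - 4624 = -4041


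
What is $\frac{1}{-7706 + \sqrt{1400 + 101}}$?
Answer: $- \frac{7706}{59380935} - \frac{\sqrt{1501}}{59380935} \approx -0.00013042$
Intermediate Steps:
$\frac{1}{-7706 + \sqrt{1400 + 101}} = \frac{1}{-7706 + \sqrt{1501}}$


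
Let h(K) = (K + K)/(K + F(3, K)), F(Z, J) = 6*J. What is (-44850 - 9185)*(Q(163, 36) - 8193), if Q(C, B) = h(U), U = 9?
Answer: 3098853215/7 ≈ 4.4269e+8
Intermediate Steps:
h(K) = 2/7 (h(K) = (K + K)/(K + 6*K) = (2*K)/((7*K)) = (2*K)*(1/(7*K)) = 2/7)
Q(C, B) = 2/7
(-44850 - 9185)*(Q(163, 36) - 8193) = (-44850 - 9185)*(2/7 - 8193) = -54035*(-57349/7) = 3098853215/7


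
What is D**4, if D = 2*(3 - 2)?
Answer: 16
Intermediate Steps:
D = 2 (D = 2*1 = 2)
D**4 = 2**4 = 16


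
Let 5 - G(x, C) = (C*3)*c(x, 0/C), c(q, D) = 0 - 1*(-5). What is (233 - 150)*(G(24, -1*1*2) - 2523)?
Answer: -206504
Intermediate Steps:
c(q, D) = 5 (c(q, D) = 0 + 5 = 5)
G(x, C) = 5 - 15*C (G(x, C) = 5 - C*3*5 = 5 - 3*C*5 = 5 - 15*C)
(233 - 150)*(G(24, -1*1*2) - 2523) = (233 - 150)*((5 - 15*(-1*1)*2) - 2523) = 83*((5 - (-15)*2) - 2523) = 83*((5 - 15*(-2)) - 2523) = 83*((5 + 30) - 2523) = 83*(35 - 2523) = 83*(-2488) = -206504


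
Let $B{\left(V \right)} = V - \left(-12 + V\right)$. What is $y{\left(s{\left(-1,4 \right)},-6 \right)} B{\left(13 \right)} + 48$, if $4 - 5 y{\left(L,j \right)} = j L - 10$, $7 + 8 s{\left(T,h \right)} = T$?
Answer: $\frac{336}{5} \approx 67.2$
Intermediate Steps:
$s{\left(T,h \right)} = - \frac{7}{8} + \frac{T}{8}$
$B{\left(V \right)} = 12$
$y{\left(L,j \right)} = \frac{14}{5} - \frac{L j}{5}$ ($y{\left(L,j \right)} = \frac{4}{5} - \frac{j L - 10}{5} = \frac{4}{5} - \frac{L j - 10}{5} = \frac{4}{5} - \frac{-10 + L j}{5} = \frac{4}{5} - \left(-2 + \frac{L j}{5}\right) = \frac{14}{5} - \frac{L j}{5}$)
$y{\left(s{\left(-1,4 \right)},-6 \right)} B{\left(13 \right)} + 48 = \left(\frac{14}{5} - \frac{1}{5} \left(- \frac{7}{8} + \frac{1}{8} \left(-1\right)\right) \left(-6\right)\right) 12 + 48 = \left(\frac{14}{5} - \frac{1}{5} \left(- \frac{7}{8} - \frac{1}{8}\right) \left(-6\right)\right) 12 + 48 = \left(\frac{14}{5} - \left(- \frac{1}{5}\right) \left(-6\right)\right) 12 + 48 = \left(\frac{14}{5} - \frac{6}{5}\right) 12 + 48 = \frac{8}{5} \cdot 12 + 48 = \frac{96}{5} + 48 = \frac{336}{5}$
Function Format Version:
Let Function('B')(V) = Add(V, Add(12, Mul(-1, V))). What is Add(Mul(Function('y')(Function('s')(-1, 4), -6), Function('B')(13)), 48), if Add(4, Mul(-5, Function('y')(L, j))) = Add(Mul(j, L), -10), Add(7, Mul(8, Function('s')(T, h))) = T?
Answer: Rational(336, 5) ≈ 67.200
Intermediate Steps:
Function('s')(T, h) = Add(Rational(-7, 8), Mul(Rational(1, 8), T))
Function('B')(V) = 12
Function('y')(L, j) = Add(Rational(14, 5), Mul(Rational(-1, 5), L, j)) (Function('y')(L, j) = Add(Rational(4, 5), Mul(Rational(-1, 5), Add(Mul(j, L), -10))) = Add(Rational(4, 5), Mul(Rational(-1, 5), Add(Mul(L, j), -10))) = Add(Rational(4, 5), Mul(Rational(-1, 5), Add(-10, Mul(L, j)))) = Add(Rational(4, 5), Add(2, Mul(Rational(-1, 5), L, j))) = Add(Rational(14, 5), Mul(Rational(-1, 5), L, j)))
Add(Mul(Function('y')(Function('s')(-1, 4), -6), Function('B')(13)), 48) = Add(Mul(Add(Rational(14, 5), Mul(Rational(-1, 5), Add(Rational(-7, 8), Mul(Rational(1, 8), -1)), -6)), 12), 48) = Add(Mul(Add(Rational(14, 5), Mul(Rational(-1, 5), Add(Rational(-7, 8), Rational(-1, 8)), -6)), 12), 48) = Add(Mul(Add(Rational(14, 5), Mul(Rational(-1, 5), -1, -6)), 12), 48) = Add(Mul(Add(Rational(14, 5), Rational(-6, 5)), 12), 48) = Add(Mul(Rational(8, 5), 12), 48) = Add(Rational(96, 5), 48) = Rational(336, 5)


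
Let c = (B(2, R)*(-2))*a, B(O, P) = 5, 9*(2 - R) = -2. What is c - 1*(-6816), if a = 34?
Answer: 6476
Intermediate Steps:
R = 20/9 (R = 2 - 1/9*(-2) = 2 + 2/9 = 20/9 ≈ 2.2222)
c = -340 (c = (5*(-2))*34 = -10*34 = -340)
c - 1*(-6816) = -340 - 1*(-6816) = -340 + 6816 = 6476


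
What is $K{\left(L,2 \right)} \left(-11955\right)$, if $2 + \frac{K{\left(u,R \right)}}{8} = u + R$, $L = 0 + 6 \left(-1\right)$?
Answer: $573840$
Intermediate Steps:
$L = -6$ ($L = 0 - 6 = -6$)
$K{\left(u,R \right)} = -16 + 8 R + 8 u$ ($K{\left(u,R \right)} = -16 + 8 \left(u + R\right) = -16 + 8 \left(R + u\right) = -16 + \left(8 R + 8 u\right) = -16 + 8 R + 8 u$)
$K{\left(L,2 \right)} \left(-11955\right) = \left(-16 + 8 \cdot 2 + 8 \left(-6\right)\right) \left(-11955\right) = \left(-16 + 16 - 48\right) \left(-11955\right) = \left(-48\right) \left(-11955\right) = 573840$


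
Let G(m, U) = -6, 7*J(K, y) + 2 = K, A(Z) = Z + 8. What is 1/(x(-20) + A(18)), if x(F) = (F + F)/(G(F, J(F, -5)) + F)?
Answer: 13/358 ≈ 0.036313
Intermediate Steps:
A(Z) = 8 + Z
J(K, y) = -2/7 + K/7
x(F) = 2*F/(-6 + F) (x(F) = (F + F)/(-6 + F) = (2*F)/(-6 + F) = 2*F/(-6 + F))
1/(x(-20) + A(18)) = 1/(2*(-20)/(-6 - 20) + (8 + 18)) = 1/(2*(-20)/(-26) + 26) = 1/(2*(-20)*(-1/26) + 26) = 1/(20/13 + 26) = 1/(358/13) = 13/358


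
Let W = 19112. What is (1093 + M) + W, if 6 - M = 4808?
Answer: 15403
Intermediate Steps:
M = -4802 (M = 6 - 1*4808 = 6 - 4808 = -4802)
(1093 + M) + W = (1093 - 4802) + 19112 = -3709 + 19112 = 15403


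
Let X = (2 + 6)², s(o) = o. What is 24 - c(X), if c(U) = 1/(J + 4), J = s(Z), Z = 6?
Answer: 239/10 ≈ 23.900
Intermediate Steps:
J = 6
X = 64 (X = 8² = 64)
c(U) = ⅒ (c(U) = 1/(6 + 4) = 1/10 = ⅒)
24 - c(X) = 24 - 1*⅒ = 24 - ⅒ = 239/10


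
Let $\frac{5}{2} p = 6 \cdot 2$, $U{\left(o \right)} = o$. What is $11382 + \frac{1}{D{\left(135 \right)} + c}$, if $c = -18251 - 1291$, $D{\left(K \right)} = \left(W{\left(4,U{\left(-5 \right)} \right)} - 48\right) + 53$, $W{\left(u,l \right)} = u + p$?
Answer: $\frac{1111349857}{97641} \approx 11382.0$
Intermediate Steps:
$p = \frac{24}{5}$ ($p = \frac{2 \cdot 6 \cdot 2}{5} = \frac{2}{5} \cdot 12 = \frac{24}{5} \approx 4.8$)
$W{\left(u,l \right)} = \frac{24}{5} + u$ ($W{\left(u,l \right)} = u + \frac{24}{5} = \frac{24}{5} + u$)
$D{\left(K \right)} = \frac{69}{5}$ ($D{\left(K \right)} = \left(\left(\frac{24}{5} + 4\right) - 48\right) + 53 = \left(\frac{44}{5} - 48\right) + 53 = - \frac{196}{5} + 53 = \frac{69}{5}$)
$c = -19542$
$11382 + \frac{1}{D{\left(135 \right)} + c} = 11382 + \frac{1}{\frac{69}{5} - 19542} = 11382 + \frac{1}{- \frac{97641}{5}} = 11382 - \frac{5}{97641} = \frac{1111349857}{97641}$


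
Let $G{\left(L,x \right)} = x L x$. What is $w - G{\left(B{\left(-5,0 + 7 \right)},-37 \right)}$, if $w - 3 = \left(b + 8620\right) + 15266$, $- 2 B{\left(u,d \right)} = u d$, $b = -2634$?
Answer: $- \frac{5405}{2} \approx -2702.5$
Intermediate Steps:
$B{\left(u,d \right)} = - \frac{d u}{2}$ ($B{\left(u,d \right)} = - \frac{u d}{2} = - \frac{d u}{2}$)
$G{\left(L,x \right)} = L x^{2}$ ($G{\left(L,x \right)} = L x x = L x^{2}$)
$w = 21255$ ($w = 3 + \left(\left(-2634 + 8620\right) + 15266\right) = 3 + \left(5986 + 15266\right) = 3 + 21252 = 21255$)
$w - G{\left(B{\left(-5,0 + 7 \right)},-37 \right)} = 21255 - \left(- \frac{1}{2}\right) \left(0 + 7\right) \left(-5\right) \left(-37\right)^{2} = 21255 - \left(- \frac{1}{2}\right) 7 \left(-5\right) 1369 = 21255 - \frac{35}{2} \cdot 1369 = 21255 - \frac{47915}{2} = - \frac{5405}{2}$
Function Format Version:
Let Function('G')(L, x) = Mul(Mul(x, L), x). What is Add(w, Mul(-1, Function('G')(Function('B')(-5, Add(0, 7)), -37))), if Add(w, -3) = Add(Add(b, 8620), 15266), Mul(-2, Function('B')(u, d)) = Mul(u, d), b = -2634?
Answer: Rational(-5405, 2) ≈ -2702.5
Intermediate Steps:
Function('B')(u, d) = Mul(Rational(-1, 2), d, u) (Function('B')(u, d) = Mul(Rational(-1, 2), Mul(u, d)) = Mul(Rational(-1, 2), Mul(d, u)) = Mul(Rational(-1, 2), d, u))
Function('G')(L, x) = Mul(L, Pow(x, 2)) (Function('G')(L, x) = Mul(Mul(L, x), x) = Mul(L, Pow(x, 2)))
w = 21255 (w = Add(3, Add(Add(-2634, 8620), 15266)) = Add(3, Add(5986, 15266)) = Add(3, 21252) = 21255)
Add(w, Mul(-1, Function('G')(Function('B')(-5, Add(0, 7)), -37))) = Add(21255, Mul(-1, Mul(Mul(Rational(-1, 2), Add(0, 7), -5), Pow(-37, 2)))) = Add(21255, Mul(-1, Mul(Mul(Rational(-1, 2), 7, -5), 1369))) = Add(21255, Mul(-1, Mul(Rational(35, 2), 1369))) = Add(21255, Mul(-1, Rational(47915, 2))) = Add(21255, Rational(-47915, 2)) = Rational(-5405, 2)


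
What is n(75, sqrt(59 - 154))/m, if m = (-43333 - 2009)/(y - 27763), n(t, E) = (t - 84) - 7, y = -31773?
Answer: -476288/22671 ≈ -21.009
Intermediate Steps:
n(t, E) = -91 + t (n(t, E) = (-84 + t) - 7 = -91 + t)
m = 22671/29768 (m = (-43333 - 2009)/(-31773 - 27763) = -45342/(-59536) = -45342*(-1/59536) = 22671/29768 ≈ 0.76159)
n(75, sqrt(59 - 154))/m = (-91 + 75)/(22671/29768) = -16*29768/22671 = -476288/22671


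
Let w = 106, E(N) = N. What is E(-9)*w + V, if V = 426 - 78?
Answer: -606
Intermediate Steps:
V = 348
E(-9)*w + V = -9*106 + 348 = -954 + 348 = -606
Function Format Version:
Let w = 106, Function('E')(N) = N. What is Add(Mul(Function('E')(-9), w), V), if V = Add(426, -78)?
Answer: -606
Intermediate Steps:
V = 348
Add(Mul(Function('E')(-9), w), V) = Add(Mul(-9, 106), 348) = Add(-954, 348) = -606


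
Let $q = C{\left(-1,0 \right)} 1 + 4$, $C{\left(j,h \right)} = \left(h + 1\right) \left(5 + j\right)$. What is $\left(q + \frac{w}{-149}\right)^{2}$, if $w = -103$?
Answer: $\frac{1677025}{22201} \approx 75.538$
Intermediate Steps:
$C{\left(j,h \right)} = \left(1 + h\right) \left(5 + j\right)$
$q = 8$ ($q = \left(5 - 1 + 5 \cdot 0 + 0 \left(-1\right)\right) 1 + 4 = \left(5 - 1 + 0 + 0\right) 1 + 4 = 4 \cdot 1 + 4 = 4 + 4 = 8$)
$\left(q + \frac{w}{-149}\right)^{2} = \left(8 - \frac{103}{-149}\right)^{2} = \left(8 - - \frac{103}{149}\right)^{2} = \left(8 + \frac{103}{149}\right)^{2} = \left(\frac{1295}{149}\right)^{2} = \frac{1677025}{22201}$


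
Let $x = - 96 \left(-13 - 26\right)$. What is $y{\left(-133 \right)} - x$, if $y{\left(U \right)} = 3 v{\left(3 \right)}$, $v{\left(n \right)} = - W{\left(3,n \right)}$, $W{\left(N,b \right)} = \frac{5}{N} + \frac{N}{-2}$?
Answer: $- \frac{7489}{2} \approx -3744.5$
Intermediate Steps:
$W{\left(N,b \right)} = \frac{5}{N} - \frac{N}{2}$ ($W{\left(N,b \right)} = \frac{5}{N} + N \left(- \frac{1}{2}\right) = \frac{5}{N} - \frac{N}{2}$)
$v{\left(n \right)} = - \frac{1}{6}$ ($v{\left(n \right)} = - (\frac{5}{3} - \frac{3}{2}) = \left(-1\right) \frac{1}{6} = - \frac{1}{6}$)
$y{\left(U \right)} = - \frac{1}{2}$ ($y{\left(U \right)} = 3 \left(- \frac{1}{6}\right) = - \frac{1}{2}$)
$x = 3744$ ($x = \left(-96\right) \left(-39\right) = 3744$)
$y{\left(-133 \right)} - x = - \frac{1}{2} - 3744 = - \frac{7489}{2}$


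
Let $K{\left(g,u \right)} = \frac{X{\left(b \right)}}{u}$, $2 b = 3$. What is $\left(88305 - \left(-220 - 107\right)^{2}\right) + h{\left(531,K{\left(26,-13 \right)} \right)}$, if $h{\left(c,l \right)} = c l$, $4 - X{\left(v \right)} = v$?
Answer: $- \frac{486879}{26} \approx -18726.0$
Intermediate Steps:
$b = \frac{3}{2}$ ($b = \frac{1}{2} \cdot 3 = \frac{3}{2} \approx 1.5$)
$X{\left(v \right)} = 4 - v$
$K{\left(g,u \right)} = \frac{5}{2 u}$ ($K{\left(g,u \right)} = \frac{4 - \frac{3}{2}}{u} = \frac{5}{2 u}$)
$\left(88305 - \left(-220 - 107\right)^{2}\right) + h{\left(531,K{\left(26,-13 \right)} \right)} = \left(88305 - \left(-220 - 107\right)^{2}\right) + 531 \frac{5}{2 \left(-13\right)} = \left(88305 - \left(-327\right)^{2}\right) + 531 \cdot \frac{5}{2} \left(- \frac{1}{13}\right) = \left(88305 - 106929\right) + 531 \left(- \frac{5}{26}\right) = \left(88305 - 106929\right) - \frac{2655}{26} = -18624 - \frac{2655}{26} = - \frac{486879}{26}$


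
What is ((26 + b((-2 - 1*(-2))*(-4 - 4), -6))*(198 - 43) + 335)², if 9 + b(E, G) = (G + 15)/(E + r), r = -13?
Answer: 1384956225/169 ≈ 8.1950e+6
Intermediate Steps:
b(E, G) = -9 + (15 + G)/(-13 + E) (b(E, G) = -9 + (G + 15)/(E - 13) = -9 + (15 + G)/(-13 + E))
((26 + b((-2 - 1*(-2))*(-4 - 4), -6))*(198 - 43) + 335)² = ((26 + (132 - 6 - 9*(-2 - 1*(-2))*(-4 - 4))/(-13 + (-2 - 1*(-2))*(-4 - 4)))*(198 - 43) + 335)² = ((26 + (132 - 6 - 9*(-2 + 2)*(-8))/(-13 + (-2 + 2)*(-8)))*155 + 335)² = ((26 + (132 - 6 - 0*(-8))/(-13 + 0*(-8)))*155 + 335)² = ((26 + (132 - 6 - 9*0)/(-13 + 0))*155 + 335)² = ((26 + (132 - 6 + 0)/(-13))*155 + 335)² = ((26 - 1/13*126)*155 + 335)² = ((26 - 126/13)*155 + 335)² = ((212/13)*155 + 335)² = (32860/13 + 335)² = (37215/13)² = 1384956225/169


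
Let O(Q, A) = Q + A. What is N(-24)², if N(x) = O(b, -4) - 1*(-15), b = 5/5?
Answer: 144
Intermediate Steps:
b = 1 (b = 5*(⅕) = 1)
O(Q, A) = A + Q
N(x) = 12 (N(x) = (-4 + 1) - 1*(-15) = -3 + 15 = 12)
N(-24)² = 12² = 144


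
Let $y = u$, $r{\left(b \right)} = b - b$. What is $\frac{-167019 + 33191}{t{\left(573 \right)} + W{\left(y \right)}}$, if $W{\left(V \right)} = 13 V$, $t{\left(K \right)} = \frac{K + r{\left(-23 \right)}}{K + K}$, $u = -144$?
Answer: $\frac{267656}{3743} \approx 71.508$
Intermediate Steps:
$r{\left(b \right)} = 0$
$t{\left(K \right)} = \frac{1}{2}$ ($t{\left(K \right)} = \frac{K + 0}{K + K} = \frac{K}{2 K} = K \frac{1}{2 K} = \frac{1}{2}$)
$y = -144$
$\frac{-167019 + 33191}{t{\left(573 \right)} + W{\left(y \right)}} = \frac{-167019 + 33191}{\frac{1}{2} + 13 \left(-144\right)} = - \frac{133828}{\frac{1}{2} - 1872} = - \frac{133828}{- \frac{3743}{2}} = \left(-133828\right) \left(- \frac{2}{3743}\right) = \frac{267656}{3743}$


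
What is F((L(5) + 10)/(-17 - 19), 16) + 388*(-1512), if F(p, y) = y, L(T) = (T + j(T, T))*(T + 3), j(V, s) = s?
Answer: -586640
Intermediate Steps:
L(T) = 2*T*(3 + T) (L(T) = (T + T)*(T + 3) = (2*T)*(3 + T) = 2*T*(3 + T))
F((L(5) + 10)/(-17 - 19), 16) + 388*(-1512) = 16 + 388*(-1512) = 16 - 586656 = -586640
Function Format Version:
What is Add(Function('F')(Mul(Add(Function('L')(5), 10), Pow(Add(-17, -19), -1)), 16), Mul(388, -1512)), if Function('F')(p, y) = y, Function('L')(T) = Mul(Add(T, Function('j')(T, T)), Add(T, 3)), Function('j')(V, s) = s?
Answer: -586640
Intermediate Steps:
Function('L')(T) = Mul(2, T, Add(3, T)) (Function('L')(T) = Mul(Add(T, T), Add(T, 3)) = Mul(Mul(2, T), Add(3, T)) = Mul(2, T, Add(3, T)))
Add(Function('F')(Mul(Add(Function('L')(5), 10), Pow(Add(-17, -19), -1)), 16), Mul(388, -1512)) = Add(16, Mul(388, -1512)) = Add(16, -586656) = -586640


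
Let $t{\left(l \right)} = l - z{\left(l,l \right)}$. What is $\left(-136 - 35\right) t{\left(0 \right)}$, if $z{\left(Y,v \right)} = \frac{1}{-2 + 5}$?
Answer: $57$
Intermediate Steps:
$z{\left(Y,v \right)} = \frac{1}{3}$
$t{\left(l \right)} = - \frac{1}{3} + l$ ($t{\left(l \right)} = l - \frac{1}{3} = - \frac{1}{3} + l$)
$\left(-136 - 35\right) t{\left(0 \right)} = \left(-136 - 35\right) \left(- \frac{1}{3} + 0\right) = \left(-171\right) \left(- \frac{1}{3}\right) = 57$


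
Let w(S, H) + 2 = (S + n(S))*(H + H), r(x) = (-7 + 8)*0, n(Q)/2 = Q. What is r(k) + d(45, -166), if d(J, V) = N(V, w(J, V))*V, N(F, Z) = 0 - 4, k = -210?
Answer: 664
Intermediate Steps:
n(Q) = 2*Q
r(x) = 0 (r(x) = 1*0 = 0)
w(S, H) = -2 + 6*H*S (w(S, H) = -2 + (S + 2*S)*(H + H) = -2 + (3*S)*(2*H) = -2 + 6*H*S)
N(F, Z) = -4
d(J, V) = -4*V
r(k) + d(45, -166) = 0 - 4*(-166) = 0 + 664 = 664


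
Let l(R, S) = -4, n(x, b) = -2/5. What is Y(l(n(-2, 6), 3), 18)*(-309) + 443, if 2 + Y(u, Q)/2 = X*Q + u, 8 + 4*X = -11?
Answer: 56990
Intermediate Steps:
X = -19/4 (X = -2 + (1/4)*(-11) = -2 - 11/4 = -19/4 ≈ -4.7500)
n(x, b) = -2/5 (n(x, b) = -2*1/5 = -2/5)
Y(u, Q) = -4 + 2*u - 19*Q/2 (Y(u, Q) = -4 + 2*(-19*Q/4 + u) = -4 + 2*(u - 19*Q/4) = -4 + (2*u - 19*Q/2) = -4 + 2*u - 19*Q/2)
Y(l(n(-2, 6), 3), 18)*(-309) + 443 = (-4 + 2*(-4) - 19/2*18)*(-309) + 443 = (-4 - 8 - 171)*(-309) + 443 = -183*(-309) + 443 = 56547 + 443 = 56990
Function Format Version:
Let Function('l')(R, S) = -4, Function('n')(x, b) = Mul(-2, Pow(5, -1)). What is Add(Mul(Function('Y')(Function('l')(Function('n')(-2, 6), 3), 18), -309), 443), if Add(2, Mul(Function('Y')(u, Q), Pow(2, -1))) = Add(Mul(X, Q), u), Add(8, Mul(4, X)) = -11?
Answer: 56990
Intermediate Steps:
X = Rational(-19, 4) (X = Add(-2, Mul(Rational(1, 4), -11)) = Add(-2, Rational(-11, 4)) = Rational(-19, 4) ≈ -4.7500)
Function('n')(x, b) = Rational(-2, 5) (Function('n')(x, b) = Mul(-2, Rational(1, 5)) = Rational(-2, 5))
Function('Y')(u, Q) = Add(-4, Mul(2, u), Mul(Rational(-19, 2), Q)) (Function('Y')(u, Q) = Add(-4, Mul(2, Add(Mul(Rational(-19, 4), Q), u))) = Add(-4, Mul(2, Add(u, Mul(Rational(-19, 4), Q)))) = Add(-4, Add(Mul(2, u), Mul(Rational(-19, 2), Q))) = Add(-4, Mul(2, u), Mul(Rational(-19, 2), Q)))
Add(Mul(Function('Y')(Function('l')(Function('n')(-2, 6), 3), 18), -309), 443) = Add(Mul(Add(-4, Mul(2, -4), Mul(Rational(-19, 2), 18)), -309), 443) = Add(Mul(Add(-4, -8, -171), -309), 443) = Add(Mul(-183, -309), 443) = Add(56547, 443) = 56990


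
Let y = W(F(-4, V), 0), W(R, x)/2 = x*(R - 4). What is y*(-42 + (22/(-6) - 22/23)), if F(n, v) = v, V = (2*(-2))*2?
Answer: 0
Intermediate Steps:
V = -8 (V = -4*2 = -8)
W(R, x) = 2*x*(-4 + R) (W(R, x) = 2*(x*(R - 4)) = 2*(x*(-4 + R)) = 2*x*(-4 + R))
y = 0 (y = 2*0*(-4 - 8) = 2*0*(-12) = 0)
y*(-42 + (22/(-6) - 22/23)) = 0*(-42 + (22/(-6) - 22/23)) = 0*(-42 + (22*(-1/6) - 22*1/23)) = 0*(-42 + (-11/3 - 22/23)) = 0*(-42 - 319/69) = 0*(-3217/69) = 0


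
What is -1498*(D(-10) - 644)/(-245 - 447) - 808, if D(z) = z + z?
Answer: -388452/173 ≈ -2245.4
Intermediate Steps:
D(z) = 2*z
-1498*(D(-10) - 644)/(-245 - 447) - 808 = -1498*(2*(-10) - 644)/(-245 - 447) - 808 = -1498*(-20 - 644)/(-692) - 808 = -(-994672)*(-1)/692 - 808 = -1498*166/173 - 808 = -248668/173 - 808 = -388452/173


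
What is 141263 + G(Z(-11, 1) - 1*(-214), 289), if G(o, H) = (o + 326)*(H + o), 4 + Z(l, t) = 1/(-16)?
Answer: 104617553/256 ≈ 4.0866e+5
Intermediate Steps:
Z(l, t) = -65/16 (Z(l, t) = -4 + 1/(-16) = -4 - 1/16 = -65/16)
G(o, H) = (326 + o)*(H + o)
141263 + G(Z(-11, 1) - 1*(-214), 289) = 141263 + ((-65/16 - 1*(-214))**2 + 326*289 + 326*(-65/16 - 1*(-214)) + 289*(-65/16 - 1*(-214))) = 141263 + ((-65/16 + 214)**2 + 94214 + 326*(-65/16 + 214) + 289*(-65/16 + 214)) = 141263 + ((3359/16)**2 + 94214 + 326*(3359/16) + 289*(3359/16)) = 141263 + (11282881/256 + 94214 + 547517/8 + 970751/16) = 141263 + 68454225/256 = 104617553/256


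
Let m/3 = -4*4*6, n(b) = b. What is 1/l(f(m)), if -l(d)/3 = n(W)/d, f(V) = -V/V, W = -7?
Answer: -1/21 ≈ -0.047619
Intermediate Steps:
m = -288 (m = 3*(-4*4*6) = 3*(-16*6) = 3*(-96) = -288)
f(V) = -1 (f(V) = -1*1 = -1)
l(d) = 21/d (l(d) = -(-21)/d = 21/d)
1/l(f(m)) = 1/(21/(-1)) = 1/(21*(-1)) = 1/(-21) = -1/21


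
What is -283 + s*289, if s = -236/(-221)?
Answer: 333/13 ≈ 25.615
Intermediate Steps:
s = 236/221 (s = -236*(-1/221) = 236/221 ≈ 1.0679)
-283 + s*289 = -283 + (236/221)*289 = -283 + 4012/13 = 333/13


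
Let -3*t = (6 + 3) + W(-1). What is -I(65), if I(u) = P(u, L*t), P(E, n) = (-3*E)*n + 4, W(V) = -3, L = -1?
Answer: 386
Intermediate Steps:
t = -2 (t = -((6 + 3) - 3)/3 = -(9 - 3)/3 = -1/3*6 = -2)
P(E, n) = 4 - 3*E*n (P(E, n) = -3*E*n + 4 = 4 - 3*E*n)
I(u) = 4 - 6*u (I(u) = 4 - 3*u*(-1*(-2)) = 4 - 3*u*2 = 4 - 6*u)
-I(65) = -(4 - 6*65) = -(4 - 390) = -1*(-386) = 386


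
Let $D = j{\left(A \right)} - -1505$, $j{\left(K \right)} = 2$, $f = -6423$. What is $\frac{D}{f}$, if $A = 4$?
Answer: $- \frac{1507}{6423} \approx -0.23463$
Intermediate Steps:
$D = 1507$ ($D = 2 - -1505 = 2 + 1505 = 1507$)
$\frac{D}{f} = \frac{1507}{-6423} = 1507 \left(- \frac{1}{6423}\right) = - \frac{1507}{6423}$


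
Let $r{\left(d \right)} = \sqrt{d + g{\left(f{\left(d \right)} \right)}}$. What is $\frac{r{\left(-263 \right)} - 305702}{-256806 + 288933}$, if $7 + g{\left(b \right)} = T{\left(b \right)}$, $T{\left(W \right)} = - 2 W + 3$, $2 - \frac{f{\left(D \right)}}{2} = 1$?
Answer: $- \frac{305702}{32127} + \frac{i \sqrt{271}}{32127} \approx -9.5154 + 0.00051241 i$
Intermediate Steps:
$f{\left(D \right)} = 2$ ($f{\left(D \right)} = 4 - 2 = 2$)
$T{\left(W \right)} = 3 - 2 W$
$g{\left(b \right)} = -4 - 2 b$ ($g{\left(b \right)} = -7 - \left(-3 + 2 b\right) = -4 - 2 b$)
$r{\left(d \right)} = \sqrt{-8 + d}$ ($r{\left(d \right)} = \sqrt{d - 8} = \sqrt{-8 + d}$)
$\frac{r{\left(-263 \right)} - 305702}{-256806 + 288933} = \frac{\sqrt{-8 - 263} - 305702}{-256806 + 288933} = \frac{\sqrt{-271} - 305702}{32127} = \left(i \sqrt{271} - 305702\right) \frac{1}{32127} = \left(-305702 + i \sqrt{271}\right) \frac{1}{32127} = - \frac{305702}{32127} + \frac{i \sqrt{271}}{32127}$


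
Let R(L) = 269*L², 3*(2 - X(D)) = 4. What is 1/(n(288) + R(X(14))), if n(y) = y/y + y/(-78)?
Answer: 117/13673 ≈ 0.0085570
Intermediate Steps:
X(D) = ⅔ (X(D) = 2 - ⅓*4 = 2 - 4/3 = ⅔)
n(y) = 1 - y/78 (n(y) = 1 + y*(-1/78) = 1 - y/78)
1/(n(288) + R(X(14))) = 1/((1 - 1/78*288) + 269*(⅔)²) = 1/((1 - 48/13) + 269*(4/9)) = 1/(-35/13 + 1076/9) = 1/(13673/117) = 117/13673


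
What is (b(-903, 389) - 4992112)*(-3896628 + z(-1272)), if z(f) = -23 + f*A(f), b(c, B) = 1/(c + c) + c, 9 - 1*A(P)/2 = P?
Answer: 64524034279426865/1806 ≈ 3.5728e+13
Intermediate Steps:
A(P) = 18 - 2*P
b(c, B) = c + 1/(2*c) (b(c, B) = 1/(2*c) + c = c + 1/(2*c))
z(f) = -23 + f*(18 - 2*f)
(b(-903, 389) - 4992112)*(-3896628 + z(-1272)) = ((-903 + (½)/(-903)) - 4992112)*(-3896628 + (-23 - 2*(-1272)*(-9 - 1272))) = ((-903 + (½)*(-1/903)) - 4992112)*(-3896628 + (-23 - 2*(-1272)*(-1281))) = ((-903 - 1/1806) - 4992112)*(-3896628 + (-23 - 3258864)) = (-1630819/1806 - 4992112)*(-3896628 - 3258887) = -9017385091/1806*(-7155515) = 64524034279426865/1806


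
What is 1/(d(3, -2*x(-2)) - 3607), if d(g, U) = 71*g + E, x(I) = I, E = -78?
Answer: -1/3472 ≈ -0.00028802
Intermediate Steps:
d(g, U) = -78 + 71*g (d(g, U) = 71*g - 78 = -78 + 71*g)
1/(d(3, -2*x(-2)) - 3607) = 1/((-78 + 71*3) - 3607) = 1/((-78 + 213) - 3607) = 1/(135 - 3607) = 1/(-3472) = -1/3472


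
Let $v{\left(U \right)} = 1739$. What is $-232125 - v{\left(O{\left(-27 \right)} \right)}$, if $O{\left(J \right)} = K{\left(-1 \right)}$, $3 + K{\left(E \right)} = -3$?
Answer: $-233864$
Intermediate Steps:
$K{\left(E \right)} = -6$ ($K{\left(E \right)} = -3 - 3 = -6$)
$O{\left(J \right)} = -6$
$-232125 - v{\left(O{\left(-27 \right)} \right)} = -232125 - 1739 = -233864$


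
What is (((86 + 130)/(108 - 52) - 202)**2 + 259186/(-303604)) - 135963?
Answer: -14679748557/151802 ≈ -96703.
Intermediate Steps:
(((86 + 130)/(108 - 52) - 202)**2 + 259186/(-303604)) - 135963 = ((216/56 - 202)**2 + 259186*(-1/303604)) - 135963 = ((216*(1/56) - 202)**2 - 129593/151802) - 135963 = ((27/7 - 202)**2 - 129593/151802) - 135963 = ((-1387/7)**2 - 129593/151802) - 135963 = (1923769/49 - 129593/151802) - 135963 = 5959706769/151802 - 135963 = -14679748557/151802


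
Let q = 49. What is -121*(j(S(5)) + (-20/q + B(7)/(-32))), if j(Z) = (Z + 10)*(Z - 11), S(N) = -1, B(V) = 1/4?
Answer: 82278185/6272 ≈ 13118.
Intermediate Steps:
B(V) = 1/4
j(Z) = (-11 + Z)*(10 + Z) (j(Z) = (10 + Z)*(-11 + Z) = (-11 + Z)*(10 + Z))
-121*(j(S(5)) + (-20/q + B(7)/(-32))) = -121*((-110 + (-1)**2 - 1*(-1)) + (-20/49 + (1/4)/(-32))) = -121*((-110 + 1 + 1) + (-20*1/49 + (1/4)*(-1/32))) = -121*(-108 + (-20/49 - 1/128)) = -121*(-108 - 2609/6272) = -121*(-679985/6272) = 82278185/6272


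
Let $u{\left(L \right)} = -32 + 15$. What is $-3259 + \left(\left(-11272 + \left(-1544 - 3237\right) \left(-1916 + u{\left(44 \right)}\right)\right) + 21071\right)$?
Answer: $9248213$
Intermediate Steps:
$u{\left(L \right)} = -17$
$-3259 + \left(\left(-11272 + \left(-1544 - 3237\right) \left(-1916 + u{\left(44 \right)}\right)\right) + 21071\right) = -3259 - \left(-9799 - \left(-1544 - 3237\right) \left(-1916 - 17\right)\right) = -3259 + \left(\left(-11272 - -9241673\right) + 21071\right) = -3259 + \left(\left(-11272 + 9241673\right) + 21071\right) = -3259 + \left(9230401 + 21071\right) = -3259 + 9251472 = 9248213$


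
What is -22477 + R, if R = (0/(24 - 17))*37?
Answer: -22477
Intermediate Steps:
R = 0 (R = (0/7)*37 = ((⅐)*0)*37 = 0*37 = 0)
-22477 + R = -22477 + 0 = -22477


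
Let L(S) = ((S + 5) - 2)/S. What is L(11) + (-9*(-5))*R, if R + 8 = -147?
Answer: -76711/11 ≈ -6973.7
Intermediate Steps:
R = -155 (R = -8 - 147 = -155)
L(S) = (3 + S)/S (L(S) = ((5 + S) - 2)/S = (3 + S)/S)
L(11) + (-9*(-5))*R = (3 + 11)/11 - 9*(-5)*(-155) = (1/11)*14 + 45*(-155) = 14/11 - 6975 = -76711/11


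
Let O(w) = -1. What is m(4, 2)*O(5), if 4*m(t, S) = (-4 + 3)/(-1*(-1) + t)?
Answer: 1/20 ≈ 0.050000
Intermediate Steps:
m(t, S) = -1/(4*(1 + t)) (m(t, S) = ((-4 + 3)/(-1*(-1) + t))/4 = (-1/(1 + t))/4 = -1/(4*(1 + t)))
m(4, 2)*O(5) = -1/(4 + 4*4)*(-1) = -1/(4 + 16)*(-1) = -1/20*(-1) = 1/20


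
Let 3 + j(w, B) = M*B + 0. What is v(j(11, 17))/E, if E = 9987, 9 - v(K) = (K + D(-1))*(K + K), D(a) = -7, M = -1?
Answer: -357/3329 ≈ -0.10724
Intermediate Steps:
j(w, B) = -3 - B (j(w, B) = -3 + (-B + 0) = -3 - B)
v(K) = 9 - 2*K*(-7 + K) (v(K) = 9 - (K - 7)*(K + K) = 9 - (-7 + K)*2*K = 9 - 2*K*(-7 + K))
v(j(11, 17))/E = (9 - 2*(-3 - 1*17)² + 14*(-3 - 1*17))/9987 = (9 - 2*(-3 - 17)² + 14*(-3 - 17))*(1/9987) = (9 - 2*(-20)² + 14*(-20))*(1/9987) = (9 - 2*400 - 280)*(1/9987) = (9 - 800 - 280)*(1/9987) = -1071*1/9987 = -357/3329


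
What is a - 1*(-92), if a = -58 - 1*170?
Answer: -136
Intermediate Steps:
a = -228 (a = -58 - 170 = -228)
a - 1*(-92) = -228 - 1*(-92) = -228 + 92 = -136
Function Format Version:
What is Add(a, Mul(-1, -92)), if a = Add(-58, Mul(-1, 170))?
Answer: -136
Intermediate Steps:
a = -228 (a = Add(-58, -170) = -228)
Add(a, Mul(-1, -92)) = Add(-228, Mul(-1, -92)) = Add(-228, 92) = -136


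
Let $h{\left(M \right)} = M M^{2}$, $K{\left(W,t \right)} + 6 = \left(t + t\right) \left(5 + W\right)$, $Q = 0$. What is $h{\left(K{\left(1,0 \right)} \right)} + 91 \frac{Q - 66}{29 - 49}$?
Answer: $\frac{843}{10} \approx 84.3$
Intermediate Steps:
$K{\left(W,t \right)} = -6 + 2 t \left(5 + W\right)$ ($K{\left(W,t \right)} = -6 + \left(t + t\right) \left(5 + W\right) = -6 + 2 t \left(5 + W\right)$)
$h{\left(M \right)} = M^{3}$
$h{\left(K{\left(1,0 \right)} \right)} + 91 \frac{Q - 66}{29 - 49} = \left(-6 + 10 \cdot 0 + 2 \cdot 1 \cdot 0\right)^{3} + 91 \frac{0 - 66}{29 - 49} = \left(-6 + 0 + 0\right)^{3} + 91 \left(- \frac{66}{-20}\right) = \left(-6\right)^{3} + 91 \left(\left(-66\right) \left(- \frac{1}{20}\right)\right) = -216 + 91 \cdot \frac{33}{10} = -216 + \frac{3003}{10} = \frac{843}{10}$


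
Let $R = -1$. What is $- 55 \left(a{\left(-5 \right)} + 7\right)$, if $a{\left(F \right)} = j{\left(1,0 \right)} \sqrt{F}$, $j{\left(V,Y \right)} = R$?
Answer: $-385 + 55 i \sqrt{5} \approx -385.0 + 122.98 i$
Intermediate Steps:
$j{\left(V,Y \right)} = -1$
$a{\left(F \right)} = - \sqrt{F}$
$- 55 \left(a{\left(-5 \right)} + 7\right) = - 55 \left(- \sqrt{-5} + 7\right) = - 55 \left(- i \sqrt{5} + 7\right) = - 55 \left(7 - i \sqrt{5}\right) = -385 + 55 i \sqrt{5}$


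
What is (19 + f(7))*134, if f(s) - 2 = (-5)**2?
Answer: 6164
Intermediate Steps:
f(s) = 27 (f(s) = 2 + (-5)**2 = 2 + 25 = 27)
(19 + f(7))*134 = (19 + 27)*134 = 46*134 = 6164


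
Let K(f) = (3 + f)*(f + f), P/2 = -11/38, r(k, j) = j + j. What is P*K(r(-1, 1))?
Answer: -220/19 ≈ -11.579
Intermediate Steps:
r(k, j) = 2*j
P = -11/19 (P = 2*(-11/38) = -11/19 ≈ -0.57895)
K(f) = 2*f*(3 + f) (K(f) = (3 + f)*(2*f) = 2*f*(3 + f))
P*K(r(-1, 1)) = -22*2*1*(3 + 2*1)/19 = -22*2*(3 + 2)/19 = -22*2*5/19 = -11/19*20 = -220/19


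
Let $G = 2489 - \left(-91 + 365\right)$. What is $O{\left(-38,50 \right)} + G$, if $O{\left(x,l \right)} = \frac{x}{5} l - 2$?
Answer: $1833$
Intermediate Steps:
$O{\left(x,l \right)} = -2 + \frac{l x}{5}$ ($O{\left(x,l \right)} = x \frac{1}{5} l - 2 = \frac{x}{5} l - 2 = \frac{l x}{5} - 2 = -2 + \frac{l x}{5}$)
$G = 2215$ ($G = 2489 - 274 = 2215$)
$O{\left(-38,50 \right)} + G = \left(-2 + \frac{1}{5} \cdot 50 \left(-38\right)\right) + 2215 = \left(-2 - 380\right) + 2215 = -382 + 2215 = 1833$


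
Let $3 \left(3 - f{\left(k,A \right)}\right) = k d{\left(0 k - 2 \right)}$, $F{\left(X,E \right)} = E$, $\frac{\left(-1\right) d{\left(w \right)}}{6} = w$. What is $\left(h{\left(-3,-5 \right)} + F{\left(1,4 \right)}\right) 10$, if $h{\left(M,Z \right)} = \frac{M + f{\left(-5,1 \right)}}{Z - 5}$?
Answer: $20$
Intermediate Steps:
$d{\left(w \right)} = - 6 w$
$f{\left(k,A \right)} = 3 - 4 k$ ($f{\left(k,A \right)} = 3 - \frac{k \left(- 6 \left(0 k - 2\right)\right)}{3} = 3 - \frac{k \left(- 6 \left(0 - 2\right)\right)}{3} = 3 - \frac{k \left(\left(-6\right) \left(-2\right)\right)}{3} = 3 - \frac{k 12}{3} = 3 - \frac{12 k}{3} = 3 - 4 k$)
$h{\left(M,Z \right)} = \frac{23 + M}{-5 + Z}$ ($h{\left(M,Z \right)} = \frac{M + \left(3 - -20\right)}{Z - 5} = \frac{M + \left(3 + 20\right)}{-5 + Z} = \frac{M + 23}{-5 + Z} = \frac{23 + M}{-5 + Z}$)
$\left(h{\left(-3,-5 \right)} + F{\left(1,4 \right)}\right) 10 = \left(\frac{23 - 3}{-5 - 5} + 4\right) 10 = \left(\frac{1}{-10} \cdot 20 + 4\right) 10 = \left(\left(- \frac{1}{10}\right) 20 + 4\right) 10 = \left(-2 + 4\right) 10 = 2 \cdot 10 = 20$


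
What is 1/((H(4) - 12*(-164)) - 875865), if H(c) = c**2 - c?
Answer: -1/873885 ≈ -1.1443e-6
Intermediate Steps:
1/((H(4) - 12*(-164)) - 875865) = 1/((4*(-1 + 4) - 12*(-164)) - 875865) = 1/((4*3 + 1968) - 875865) = 1/((12 + 1968) - 875865) = 1/(1980 - 875865) = 1/(-873885) = -1/873885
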